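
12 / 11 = 1.09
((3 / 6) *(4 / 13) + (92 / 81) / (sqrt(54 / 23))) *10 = 20 / 13 + 460 *sqrt(138) / 729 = 8.95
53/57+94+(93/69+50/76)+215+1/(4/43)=1692163/5244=322.69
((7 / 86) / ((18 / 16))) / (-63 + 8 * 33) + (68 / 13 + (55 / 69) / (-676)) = 6325270385 / 1209432276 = 5.23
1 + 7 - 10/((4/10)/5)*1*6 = -742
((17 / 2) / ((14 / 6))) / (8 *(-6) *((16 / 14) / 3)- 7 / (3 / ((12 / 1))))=-17 / 216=-0.08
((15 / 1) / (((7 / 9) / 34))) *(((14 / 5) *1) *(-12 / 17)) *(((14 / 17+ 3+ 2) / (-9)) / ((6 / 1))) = 2376 / 17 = 139.76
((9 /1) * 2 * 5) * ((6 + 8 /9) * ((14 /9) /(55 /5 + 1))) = 2170 /27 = 80.37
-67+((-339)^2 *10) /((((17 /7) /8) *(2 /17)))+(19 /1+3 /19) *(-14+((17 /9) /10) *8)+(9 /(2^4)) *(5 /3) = 440189221577 /13680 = 32177574.68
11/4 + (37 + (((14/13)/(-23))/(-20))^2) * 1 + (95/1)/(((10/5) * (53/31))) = 15999427761/236912650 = 67.53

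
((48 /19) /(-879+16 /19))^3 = -110592 /4644924219125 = -0.00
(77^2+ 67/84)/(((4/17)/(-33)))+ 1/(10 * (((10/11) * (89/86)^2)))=-18445088031557/22178800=-831654.01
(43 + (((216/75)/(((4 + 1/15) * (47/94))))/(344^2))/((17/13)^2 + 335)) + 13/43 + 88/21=42674198086021/898540335840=47.49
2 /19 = 0.11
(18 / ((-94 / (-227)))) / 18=227 / 94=2.41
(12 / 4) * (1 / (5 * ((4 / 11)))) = 33 / 20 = 1.65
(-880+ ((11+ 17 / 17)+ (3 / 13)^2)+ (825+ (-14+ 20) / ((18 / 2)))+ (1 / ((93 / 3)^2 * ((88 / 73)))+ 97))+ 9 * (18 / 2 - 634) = -238831157965 / 42875976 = -5570.28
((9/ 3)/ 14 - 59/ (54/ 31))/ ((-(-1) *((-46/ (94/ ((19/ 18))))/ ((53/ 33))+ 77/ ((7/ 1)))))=-31690502/ 10054737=-3.15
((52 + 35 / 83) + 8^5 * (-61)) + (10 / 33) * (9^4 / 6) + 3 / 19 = -34667355993 / 17347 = -1998464.06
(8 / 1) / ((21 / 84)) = 32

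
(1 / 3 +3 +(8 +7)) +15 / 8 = 485 / 24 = 20.21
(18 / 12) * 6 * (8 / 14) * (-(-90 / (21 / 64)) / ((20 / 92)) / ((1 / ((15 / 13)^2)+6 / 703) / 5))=251460288000 / 5887693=42709.48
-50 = -50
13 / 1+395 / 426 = 5933 / 426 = 13.93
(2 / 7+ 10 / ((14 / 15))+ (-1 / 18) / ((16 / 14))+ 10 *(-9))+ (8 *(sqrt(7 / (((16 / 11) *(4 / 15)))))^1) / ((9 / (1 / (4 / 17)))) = -11383 / 144+ 17 *sqrt(1155) / 36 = -63.00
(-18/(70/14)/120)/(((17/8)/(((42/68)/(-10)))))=63/72250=0.00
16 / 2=8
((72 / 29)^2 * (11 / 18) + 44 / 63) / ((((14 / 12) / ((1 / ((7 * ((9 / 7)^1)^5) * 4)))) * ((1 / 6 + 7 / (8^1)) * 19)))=2440592 / 1241505225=0.00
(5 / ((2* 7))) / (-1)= -5 / 14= -0.36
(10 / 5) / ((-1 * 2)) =-1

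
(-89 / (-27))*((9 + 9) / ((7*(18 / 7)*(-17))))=-89 / 459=-0.19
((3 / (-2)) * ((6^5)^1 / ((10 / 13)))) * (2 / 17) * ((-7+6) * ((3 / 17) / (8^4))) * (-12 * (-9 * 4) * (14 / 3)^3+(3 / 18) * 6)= 249652611 / 73984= 3374.41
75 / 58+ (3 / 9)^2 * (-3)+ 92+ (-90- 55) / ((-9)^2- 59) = 82655 / 957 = 86.37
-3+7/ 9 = -20/ 9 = -2.22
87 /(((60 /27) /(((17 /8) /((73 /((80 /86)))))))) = 13311 /12556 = 1.06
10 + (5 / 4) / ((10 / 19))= 99 / 8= 12.38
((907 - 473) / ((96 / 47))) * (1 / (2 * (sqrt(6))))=10199 * sqrt(6) / 576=43.37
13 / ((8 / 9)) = 117 / 8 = 14.62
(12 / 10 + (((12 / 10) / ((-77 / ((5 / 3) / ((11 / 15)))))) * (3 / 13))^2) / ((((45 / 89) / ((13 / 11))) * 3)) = 21582299038 / 23082634575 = 0.94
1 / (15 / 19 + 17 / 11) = 209 / 488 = 0.43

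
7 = 7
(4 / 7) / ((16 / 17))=17 / 28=0.61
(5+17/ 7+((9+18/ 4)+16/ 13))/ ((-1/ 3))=-12099/ 182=-66.48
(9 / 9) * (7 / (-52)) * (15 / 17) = -105 / 884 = -0.12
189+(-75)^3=-421686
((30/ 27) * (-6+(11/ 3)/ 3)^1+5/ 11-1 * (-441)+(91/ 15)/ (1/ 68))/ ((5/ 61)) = 230632826/ 22275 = 10353.89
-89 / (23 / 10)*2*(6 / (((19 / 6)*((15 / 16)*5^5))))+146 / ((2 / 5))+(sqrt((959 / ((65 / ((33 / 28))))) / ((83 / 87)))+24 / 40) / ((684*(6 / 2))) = sqrt(235777685) / 7380360+17941866203 / 49162500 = 364.95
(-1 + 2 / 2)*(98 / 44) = 0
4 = 4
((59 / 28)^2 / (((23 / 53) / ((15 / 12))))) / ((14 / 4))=922465 / 252448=3.65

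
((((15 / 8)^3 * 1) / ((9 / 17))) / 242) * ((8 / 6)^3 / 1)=0.12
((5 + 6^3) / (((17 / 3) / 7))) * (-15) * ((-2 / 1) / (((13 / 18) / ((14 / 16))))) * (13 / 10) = 51597 / 4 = 12899.25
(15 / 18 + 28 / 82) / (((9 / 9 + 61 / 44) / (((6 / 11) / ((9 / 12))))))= 4624 / 12915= 0.36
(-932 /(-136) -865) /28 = -30.65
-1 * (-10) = 10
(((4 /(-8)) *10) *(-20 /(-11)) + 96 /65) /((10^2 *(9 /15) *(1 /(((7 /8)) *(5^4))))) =-238175 /3432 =-69.40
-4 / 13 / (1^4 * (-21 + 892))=-4 / 11323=-0.00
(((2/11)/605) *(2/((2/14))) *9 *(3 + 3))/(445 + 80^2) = 0.00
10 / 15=2 / 3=0.67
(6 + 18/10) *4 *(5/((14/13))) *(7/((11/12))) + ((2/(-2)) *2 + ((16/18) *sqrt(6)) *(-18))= 12146/11 - 16 *sqrt(6)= 1064.99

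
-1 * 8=-8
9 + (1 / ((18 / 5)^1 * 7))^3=9.00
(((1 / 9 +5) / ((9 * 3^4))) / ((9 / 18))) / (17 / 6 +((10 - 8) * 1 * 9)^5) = 184 / 24794948475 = 0.00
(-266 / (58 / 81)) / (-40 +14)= 10773 / 754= 14.29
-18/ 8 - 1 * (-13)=43/ 4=10.75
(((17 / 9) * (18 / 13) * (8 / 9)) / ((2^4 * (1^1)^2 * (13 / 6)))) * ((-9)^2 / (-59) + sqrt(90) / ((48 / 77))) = -918 / 9971 + 1309 * sqrt(10) / 4056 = 0.93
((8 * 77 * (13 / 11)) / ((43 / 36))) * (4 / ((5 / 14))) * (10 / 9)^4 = 326144000 / 31347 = 10404.31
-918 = -918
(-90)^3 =-729000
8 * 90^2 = 64800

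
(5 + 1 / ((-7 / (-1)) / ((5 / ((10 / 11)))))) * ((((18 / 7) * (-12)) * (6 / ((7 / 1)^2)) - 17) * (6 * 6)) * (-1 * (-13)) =-135085158 / 2401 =-56262.04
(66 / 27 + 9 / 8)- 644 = -46111 / 72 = -640.43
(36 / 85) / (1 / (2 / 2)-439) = -6 / 6205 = -0.00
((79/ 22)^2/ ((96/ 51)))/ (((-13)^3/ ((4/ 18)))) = -106097/ 153122112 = -0.00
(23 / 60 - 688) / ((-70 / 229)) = 9447853 / 4200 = 2249.49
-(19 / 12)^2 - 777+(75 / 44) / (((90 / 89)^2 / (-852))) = -3484303 / 1584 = -2199.69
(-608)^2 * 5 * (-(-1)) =1848320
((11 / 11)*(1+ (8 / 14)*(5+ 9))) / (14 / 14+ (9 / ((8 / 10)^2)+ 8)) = 16 / 41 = 0.39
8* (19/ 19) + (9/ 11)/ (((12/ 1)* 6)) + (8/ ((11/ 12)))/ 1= 1473/ 88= 16.74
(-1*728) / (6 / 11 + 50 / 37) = -383.80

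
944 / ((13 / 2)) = 1888 / 13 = 145.23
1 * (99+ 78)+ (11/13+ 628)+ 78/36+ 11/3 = 63311/78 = 811.68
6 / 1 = 6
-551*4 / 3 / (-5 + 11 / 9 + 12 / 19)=62814 / 269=233.51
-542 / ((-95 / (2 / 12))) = 271 / 285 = 0.95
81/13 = 6.23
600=600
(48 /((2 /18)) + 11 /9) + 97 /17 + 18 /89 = 5979638 /13617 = 439.13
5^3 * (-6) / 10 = -75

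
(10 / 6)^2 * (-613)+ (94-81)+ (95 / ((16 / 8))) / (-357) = -3619789 / 2142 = -1689.91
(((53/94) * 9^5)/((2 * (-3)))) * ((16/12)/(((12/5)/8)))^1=-1159110/47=-24661.91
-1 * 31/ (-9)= 31/ 9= 3.44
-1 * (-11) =11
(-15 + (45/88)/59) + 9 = -31107/5192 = -5.99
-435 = -435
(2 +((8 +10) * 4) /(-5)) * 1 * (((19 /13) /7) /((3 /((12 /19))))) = -248 /455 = -0.55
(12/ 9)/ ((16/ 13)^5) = 0.47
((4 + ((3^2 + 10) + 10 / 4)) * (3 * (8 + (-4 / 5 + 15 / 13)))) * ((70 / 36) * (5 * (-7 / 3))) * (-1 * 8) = 1507730 / 13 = 115979.23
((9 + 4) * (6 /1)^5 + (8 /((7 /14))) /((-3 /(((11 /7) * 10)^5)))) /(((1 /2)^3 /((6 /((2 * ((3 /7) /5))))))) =-10103385678080 /7203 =-1402663567.69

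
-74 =-74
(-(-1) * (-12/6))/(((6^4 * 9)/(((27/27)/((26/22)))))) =-11/75816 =-0.00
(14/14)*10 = 10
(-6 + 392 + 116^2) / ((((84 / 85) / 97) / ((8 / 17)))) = 4475580 / 7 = 639368.57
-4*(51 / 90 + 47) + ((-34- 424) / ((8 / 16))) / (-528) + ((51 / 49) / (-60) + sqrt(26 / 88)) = -101628 / 539 + sqrt(143) / 22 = -188.01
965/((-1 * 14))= -965/14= -68.93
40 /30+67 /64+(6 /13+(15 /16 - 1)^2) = 28411 /9984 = 2.85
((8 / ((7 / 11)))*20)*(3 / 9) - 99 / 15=8107 / 105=77.21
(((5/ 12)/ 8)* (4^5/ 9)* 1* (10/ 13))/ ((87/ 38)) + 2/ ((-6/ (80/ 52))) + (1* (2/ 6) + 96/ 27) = 163895/ 30537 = 5.37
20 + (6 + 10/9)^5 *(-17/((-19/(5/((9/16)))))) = 1460490828220/10097379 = 144640.59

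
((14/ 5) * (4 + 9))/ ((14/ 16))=208/ 5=41.60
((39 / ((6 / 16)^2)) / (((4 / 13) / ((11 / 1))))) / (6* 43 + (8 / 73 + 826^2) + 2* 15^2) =135707 / 9348345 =0.01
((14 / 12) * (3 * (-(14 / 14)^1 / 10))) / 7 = -1 / 20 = -0.05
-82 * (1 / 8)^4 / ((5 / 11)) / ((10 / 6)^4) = -36531 / 6400000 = -0.01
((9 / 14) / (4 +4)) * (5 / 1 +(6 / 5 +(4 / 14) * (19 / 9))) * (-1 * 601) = -1287943 / 3920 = -328.56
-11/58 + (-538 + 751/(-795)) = -24859483/46110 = -539.13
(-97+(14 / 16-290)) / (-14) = 3089 / 112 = 27.58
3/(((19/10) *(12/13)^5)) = 1856465/787968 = 2.36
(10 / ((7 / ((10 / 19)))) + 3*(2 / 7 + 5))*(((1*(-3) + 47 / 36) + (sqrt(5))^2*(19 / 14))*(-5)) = -14170735 / 33516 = -422.81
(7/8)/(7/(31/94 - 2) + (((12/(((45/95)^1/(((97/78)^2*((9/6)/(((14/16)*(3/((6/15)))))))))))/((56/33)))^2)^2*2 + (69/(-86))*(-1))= 911270563620988387145135625/1611748143849591697487844061636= 0.00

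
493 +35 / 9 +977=13265 / 9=1473.89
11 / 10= 1.10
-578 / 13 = -44.46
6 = 6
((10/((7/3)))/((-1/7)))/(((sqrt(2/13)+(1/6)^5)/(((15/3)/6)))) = -63.72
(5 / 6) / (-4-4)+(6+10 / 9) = 1009 / 144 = 7.01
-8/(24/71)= -71/3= -23.67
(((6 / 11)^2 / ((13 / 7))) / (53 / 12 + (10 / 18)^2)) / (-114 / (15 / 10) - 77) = -9072 / 40940471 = -0.00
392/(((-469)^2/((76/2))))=304/4489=0.07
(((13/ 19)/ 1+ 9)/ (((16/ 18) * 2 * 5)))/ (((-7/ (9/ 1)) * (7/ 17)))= -31671/ 9310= -3.40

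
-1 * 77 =-77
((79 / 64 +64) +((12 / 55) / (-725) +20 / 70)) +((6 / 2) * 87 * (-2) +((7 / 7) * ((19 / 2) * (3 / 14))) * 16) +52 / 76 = -143649191519 / 339416000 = -423.22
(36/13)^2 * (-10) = -12960/169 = -76.69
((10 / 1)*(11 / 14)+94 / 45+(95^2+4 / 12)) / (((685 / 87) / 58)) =4787162066 / 71925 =66557.69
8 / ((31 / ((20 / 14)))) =80 / 217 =0.37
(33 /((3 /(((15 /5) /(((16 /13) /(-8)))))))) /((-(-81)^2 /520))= 37180 /2187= 17.00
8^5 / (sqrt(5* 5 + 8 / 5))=32768* sqrt(665) / 133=6353.44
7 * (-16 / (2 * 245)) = -8 / 35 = -0.23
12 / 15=4 / 5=0.80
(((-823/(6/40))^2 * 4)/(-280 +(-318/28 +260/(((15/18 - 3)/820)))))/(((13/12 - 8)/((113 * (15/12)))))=8572275824000/344038071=24916.65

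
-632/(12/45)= -2370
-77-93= -170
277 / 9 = 30.78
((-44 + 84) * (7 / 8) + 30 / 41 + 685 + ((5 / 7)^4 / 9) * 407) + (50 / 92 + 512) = 50741356063 / 40754574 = 1245.05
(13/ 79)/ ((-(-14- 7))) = 0.01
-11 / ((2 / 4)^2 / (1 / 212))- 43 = -2290 / 53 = -43.21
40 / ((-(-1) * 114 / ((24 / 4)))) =40 / 19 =2.11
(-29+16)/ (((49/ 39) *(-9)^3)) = 169/ 11907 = 0.01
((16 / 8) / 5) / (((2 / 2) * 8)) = 0.05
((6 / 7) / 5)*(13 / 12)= 13 / 70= 0.19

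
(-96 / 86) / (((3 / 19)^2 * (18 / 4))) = -11552 / 1161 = -9.95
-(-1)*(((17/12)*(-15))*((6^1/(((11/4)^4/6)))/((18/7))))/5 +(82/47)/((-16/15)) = -14731447/5505016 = -2.68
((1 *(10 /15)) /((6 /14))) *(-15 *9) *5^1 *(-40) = 42000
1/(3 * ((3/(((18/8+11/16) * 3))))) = 47/48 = 0.98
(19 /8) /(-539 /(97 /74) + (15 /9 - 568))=-5529 /2275688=-0.00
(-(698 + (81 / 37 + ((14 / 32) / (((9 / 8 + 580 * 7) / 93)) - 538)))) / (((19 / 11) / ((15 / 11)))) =-128.05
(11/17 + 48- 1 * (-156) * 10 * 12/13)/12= 25307/204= 124.05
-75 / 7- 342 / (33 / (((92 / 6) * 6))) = -74241 / 77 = -964.17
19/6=3.17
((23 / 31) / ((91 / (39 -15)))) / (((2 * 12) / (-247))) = -437 / 217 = -2.01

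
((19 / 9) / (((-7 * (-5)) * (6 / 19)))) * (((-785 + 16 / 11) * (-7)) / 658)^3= 110.63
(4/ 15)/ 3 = 4/ 45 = 0.09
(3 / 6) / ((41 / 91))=91 / 82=1.11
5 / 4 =1.25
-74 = -74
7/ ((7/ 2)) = 2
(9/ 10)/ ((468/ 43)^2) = 1849/ 243360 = 0.01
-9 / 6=-3 / 2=-1.50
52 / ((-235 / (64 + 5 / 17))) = -56836 / 3995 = -14.23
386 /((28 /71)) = 13703 /14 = 978.79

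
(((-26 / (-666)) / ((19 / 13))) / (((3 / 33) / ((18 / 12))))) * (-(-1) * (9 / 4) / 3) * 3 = 5577 / 5624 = 0.99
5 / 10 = 1 / 2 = 0.50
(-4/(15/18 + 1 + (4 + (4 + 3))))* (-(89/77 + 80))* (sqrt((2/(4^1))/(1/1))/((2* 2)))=18747* sqrt(2)/5929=4.47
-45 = -45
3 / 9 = 1 / 3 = 0.33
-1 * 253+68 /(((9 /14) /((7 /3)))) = -167 /27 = -6.19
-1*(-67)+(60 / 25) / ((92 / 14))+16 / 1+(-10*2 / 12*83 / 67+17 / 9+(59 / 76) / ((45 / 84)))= 111515948 / 1317555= 84.64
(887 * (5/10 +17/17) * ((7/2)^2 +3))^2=26348107041/64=411689172.52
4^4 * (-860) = -220160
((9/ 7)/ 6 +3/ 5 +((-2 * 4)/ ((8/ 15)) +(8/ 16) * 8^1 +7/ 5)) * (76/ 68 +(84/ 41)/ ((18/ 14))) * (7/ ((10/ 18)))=-51021/ 170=-300.12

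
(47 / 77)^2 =2209 / 5929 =0.37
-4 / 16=-1 / 4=-0.25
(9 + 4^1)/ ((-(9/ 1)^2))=-0.16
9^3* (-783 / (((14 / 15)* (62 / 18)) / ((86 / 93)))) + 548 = -1100825149 / 6727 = -163642.80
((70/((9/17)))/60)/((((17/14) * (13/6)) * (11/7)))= 686/1287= 0.53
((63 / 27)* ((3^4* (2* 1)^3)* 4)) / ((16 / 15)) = 5670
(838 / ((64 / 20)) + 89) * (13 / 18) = 36491 / 144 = 253.41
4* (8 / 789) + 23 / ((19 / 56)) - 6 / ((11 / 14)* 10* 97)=5424211778 / 79976985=67.82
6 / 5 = 1.20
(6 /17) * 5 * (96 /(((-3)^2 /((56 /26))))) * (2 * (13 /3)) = 17920 /51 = 351.37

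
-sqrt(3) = -1.73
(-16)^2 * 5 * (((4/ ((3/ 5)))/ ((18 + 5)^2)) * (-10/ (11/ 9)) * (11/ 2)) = -384000/ 529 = -725.90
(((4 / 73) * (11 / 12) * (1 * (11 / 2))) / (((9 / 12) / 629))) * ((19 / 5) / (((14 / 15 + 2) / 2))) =600.28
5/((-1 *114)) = -5/114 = -0.04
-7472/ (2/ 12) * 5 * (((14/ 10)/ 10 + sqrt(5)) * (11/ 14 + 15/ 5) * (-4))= 2376096/ 5 + 23760960 * sqrt(5)/ 7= 8065379.45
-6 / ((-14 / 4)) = 12 / 7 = 1.71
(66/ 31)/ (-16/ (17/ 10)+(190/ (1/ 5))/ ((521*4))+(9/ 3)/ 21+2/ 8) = -16367736/ 65831693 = -0.25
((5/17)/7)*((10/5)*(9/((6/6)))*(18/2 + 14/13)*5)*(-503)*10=-191673.24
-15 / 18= -5 / 6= -0.83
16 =16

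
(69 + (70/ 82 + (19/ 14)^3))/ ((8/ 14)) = 8140035/ 64288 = 126.62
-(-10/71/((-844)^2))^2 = -25/639479302533184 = -0.00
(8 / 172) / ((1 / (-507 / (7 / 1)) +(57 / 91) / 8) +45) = 56784 / 55017253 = 0.00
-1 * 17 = -17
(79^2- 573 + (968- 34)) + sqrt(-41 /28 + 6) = 6604.13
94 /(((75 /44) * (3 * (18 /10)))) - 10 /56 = 113783 /11340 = 10.03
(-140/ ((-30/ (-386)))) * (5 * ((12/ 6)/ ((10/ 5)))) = -27020/ 3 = -9006.67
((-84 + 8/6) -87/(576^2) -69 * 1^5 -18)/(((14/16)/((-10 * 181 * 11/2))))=1930324.89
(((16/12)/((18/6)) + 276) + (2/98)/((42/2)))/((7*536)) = 853387/11582424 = 0.07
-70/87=-0.80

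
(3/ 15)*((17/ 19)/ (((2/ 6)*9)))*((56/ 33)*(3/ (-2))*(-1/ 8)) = 0.02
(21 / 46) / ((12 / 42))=147 / 92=1.60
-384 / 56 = -48 / 7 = -6.86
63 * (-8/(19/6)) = -3024/19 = -159.16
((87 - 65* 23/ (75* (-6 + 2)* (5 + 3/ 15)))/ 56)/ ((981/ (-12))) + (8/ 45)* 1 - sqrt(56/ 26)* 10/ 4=87109/ 549360 - 5* sqrt(91)/ 13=-3.51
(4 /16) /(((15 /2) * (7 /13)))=13 /210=0.06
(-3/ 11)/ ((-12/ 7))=7/ 44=0.16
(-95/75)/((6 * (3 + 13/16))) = -152/2745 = -0.06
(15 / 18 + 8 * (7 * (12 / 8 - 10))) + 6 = -2815 / 6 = -469.17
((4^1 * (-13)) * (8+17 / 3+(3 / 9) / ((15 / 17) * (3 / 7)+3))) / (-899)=431626 / 542097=0.80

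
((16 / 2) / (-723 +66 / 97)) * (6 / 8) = -194 / 23355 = -0.01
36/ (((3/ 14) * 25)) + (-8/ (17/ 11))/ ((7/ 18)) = -19608/ 2975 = -6.59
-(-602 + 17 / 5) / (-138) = -2993 / 690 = -4.34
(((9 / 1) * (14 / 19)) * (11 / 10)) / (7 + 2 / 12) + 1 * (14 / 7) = 3.02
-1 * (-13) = 13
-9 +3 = -6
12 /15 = 4 /5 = 0.80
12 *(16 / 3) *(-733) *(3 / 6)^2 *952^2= -10629133312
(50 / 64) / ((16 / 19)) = 475 / 512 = 0.93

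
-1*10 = -10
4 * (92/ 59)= 368/ 59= 6.24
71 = 71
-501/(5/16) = -1603.20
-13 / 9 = -1.44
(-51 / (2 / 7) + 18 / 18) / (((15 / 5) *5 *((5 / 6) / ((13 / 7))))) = -923 / 35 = -26.37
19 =19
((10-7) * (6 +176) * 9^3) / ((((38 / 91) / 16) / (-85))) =-24630343920 / 19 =-1296333890.53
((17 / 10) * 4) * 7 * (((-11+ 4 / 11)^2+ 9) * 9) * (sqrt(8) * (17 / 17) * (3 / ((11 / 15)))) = 569780568 * sqrt(2) / 1331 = 605403.01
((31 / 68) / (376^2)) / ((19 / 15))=465 / 182657792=0.00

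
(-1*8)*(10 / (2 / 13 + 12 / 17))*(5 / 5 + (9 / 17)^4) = -9368528 / 93347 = -100.36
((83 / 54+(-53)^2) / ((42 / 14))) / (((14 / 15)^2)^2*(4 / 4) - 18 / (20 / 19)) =-94855625 / 1654543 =-57.33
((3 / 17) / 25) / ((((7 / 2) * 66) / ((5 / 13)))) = 1 / 85085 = 0.00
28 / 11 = 2.55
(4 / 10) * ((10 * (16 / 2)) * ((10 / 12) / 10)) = 2.67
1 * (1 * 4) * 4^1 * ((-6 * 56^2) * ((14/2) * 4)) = -8429568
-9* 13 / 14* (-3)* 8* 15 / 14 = 10530 / 49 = 214.90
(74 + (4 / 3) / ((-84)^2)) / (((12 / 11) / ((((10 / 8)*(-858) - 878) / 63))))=-16804333799 / 8001504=-2100.15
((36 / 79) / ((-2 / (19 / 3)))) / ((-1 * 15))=38 / 395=0.10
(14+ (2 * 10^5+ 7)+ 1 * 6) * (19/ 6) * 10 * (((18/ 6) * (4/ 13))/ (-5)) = -15202052/ 13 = -1169388.62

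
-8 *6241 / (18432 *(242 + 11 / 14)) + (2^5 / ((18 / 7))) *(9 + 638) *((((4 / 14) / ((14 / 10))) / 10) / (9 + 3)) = 375016303 / 27409536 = 13.68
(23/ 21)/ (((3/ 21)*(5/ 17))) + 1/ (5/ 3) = 80/ 3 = 26.67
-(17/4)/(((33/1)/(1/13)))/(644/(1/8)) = -17/8840832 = -0.00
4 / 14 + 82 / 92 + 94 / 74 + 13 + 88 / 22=231695 / 11914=19.45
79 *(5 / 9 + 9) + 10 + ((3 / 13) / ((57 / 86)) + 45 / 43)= 73248281 / 95589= 766.28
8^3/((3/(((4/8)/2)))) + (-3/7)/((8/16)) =878/21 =41.81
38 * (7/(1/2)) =532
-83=-83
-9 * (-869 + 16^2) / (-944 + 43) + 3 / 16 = -85569 / 14416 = -5.94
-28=-28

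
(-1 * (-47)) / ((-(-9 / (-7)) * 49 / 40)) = -1880 / 63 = -29.84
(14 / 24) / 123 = 7 / 1476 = 0.00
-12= -12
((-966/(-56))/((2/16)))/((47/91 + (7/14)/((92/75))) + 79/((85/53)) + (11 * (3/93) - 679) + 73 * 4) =-2029540240/4948287439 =-0.41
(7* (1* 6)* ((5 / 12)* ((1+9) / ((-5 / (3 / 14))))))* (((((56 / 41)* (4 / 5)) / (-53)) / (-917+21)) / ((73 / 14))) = -0.00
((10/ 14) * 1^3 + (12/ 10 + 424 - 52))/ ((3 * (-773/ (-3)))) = 13087/ 27055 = 0.48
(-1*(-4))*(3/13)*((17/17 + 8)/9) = 12/13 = 0.92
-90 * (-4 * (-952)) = -342720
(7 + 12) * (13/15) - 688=-10073/15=-671.53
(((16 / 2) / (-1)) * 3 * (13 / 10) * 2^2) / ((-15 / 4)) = 832 / 25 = 33.28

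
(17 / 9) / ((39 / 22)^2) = 8228 / 13689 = 0.60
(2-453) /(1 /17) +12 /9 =-22997 /3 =-7665.67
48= 48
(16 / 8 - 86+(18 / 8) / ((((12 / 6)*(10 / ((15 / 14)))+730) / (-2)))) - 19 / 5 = -1972123 / 22460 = -87.81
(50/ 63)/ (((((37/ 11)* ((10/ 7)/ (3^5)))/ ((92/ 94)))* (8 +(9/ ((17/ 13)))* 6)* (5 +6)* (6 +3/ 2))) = 7038/ 728641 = 0.01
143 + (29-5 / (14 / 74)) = 1019 / 7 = 145.57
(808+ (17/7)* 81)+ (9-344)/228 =1601179/1596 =1003.24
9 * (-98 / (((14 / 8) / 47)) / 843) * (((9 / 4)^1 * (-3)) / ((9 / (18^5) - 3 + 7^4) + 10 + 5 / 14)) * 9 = 704971366848 / 994592699519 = 0.71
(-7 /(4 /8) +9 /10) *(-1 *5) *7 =917 /2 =458.50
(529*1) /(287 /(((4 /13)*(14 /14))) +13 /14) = 14812 /26143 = 0.57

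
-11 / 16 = -0.69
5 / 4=1.25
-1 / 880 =-0.00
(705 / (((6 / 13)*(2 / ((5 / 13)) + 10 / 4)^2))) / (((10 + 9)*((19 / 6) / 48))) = 43992000 / 2140369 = 20.55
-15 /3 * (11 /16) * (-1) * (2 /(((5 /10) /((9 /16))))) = 495 /64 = 7.73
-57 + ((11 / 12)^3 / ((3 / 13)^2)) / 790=-700081621 / 12286080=-56.98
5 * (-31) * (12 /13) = -1860 /13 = -143.08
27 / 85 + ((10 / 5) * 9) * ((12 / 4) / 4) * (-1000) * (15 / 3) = -5737473 / 85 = -67499.68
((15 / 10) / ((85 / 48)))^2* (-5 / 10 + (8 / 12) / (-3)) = -3744 / 7225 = -0.52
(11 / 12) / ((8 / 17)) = 187 / 96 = 1.95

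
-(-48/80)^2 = -9/25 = -0.36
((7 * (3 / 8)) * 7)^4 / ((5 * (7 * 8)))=66706983 / 163840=407.15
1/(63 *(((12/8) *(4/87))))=29/126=0.23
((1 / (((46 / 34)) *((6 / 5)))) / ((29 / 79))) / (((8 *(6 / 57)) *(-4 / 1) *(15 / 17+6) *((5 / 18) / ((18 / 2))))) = -1301367 / 554944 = -2.35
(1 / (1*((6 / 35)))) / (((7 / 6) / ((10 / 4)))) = 25 / 2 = 12.50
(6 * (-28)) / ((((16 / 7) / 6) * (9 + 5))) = -63 / 2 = -31.50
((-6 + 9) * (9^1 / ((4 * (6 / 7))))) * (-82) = -2583 / 4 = -645.75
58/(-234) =-29/117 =-0.25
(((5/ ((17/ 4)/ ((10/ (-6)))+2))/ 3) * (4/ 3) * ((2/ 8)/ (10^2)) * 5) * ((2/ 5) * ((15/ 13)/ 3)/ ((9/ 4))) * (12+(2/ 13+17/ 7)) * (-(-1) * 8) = -424640/ 1054053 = -0.40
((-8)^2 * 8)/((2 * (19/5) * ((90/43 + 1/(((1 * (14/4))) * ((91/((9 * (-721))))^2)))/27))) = 1.25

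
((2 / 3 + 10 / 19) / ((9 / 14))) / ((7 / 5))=680 / 513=1.33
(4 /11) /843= 4 /9273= 0.00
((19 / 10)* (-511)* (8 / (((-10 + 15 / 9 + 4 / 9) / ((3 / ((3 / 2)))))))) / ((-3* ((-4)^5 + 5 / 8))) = 0.64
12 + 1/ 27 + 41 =1432/ 27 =53.04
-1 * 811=-811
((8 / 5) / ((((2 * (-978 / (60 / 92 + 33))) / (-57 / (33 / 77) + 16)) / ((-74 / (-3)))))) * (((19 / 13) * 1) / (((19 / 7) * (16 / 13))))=1303029 / 37490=34.76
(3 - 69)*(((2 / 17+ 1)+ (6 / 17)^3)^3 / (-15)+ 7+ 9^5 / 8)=-1156491155559320141 / 2371757529940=-487609.35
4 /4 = 1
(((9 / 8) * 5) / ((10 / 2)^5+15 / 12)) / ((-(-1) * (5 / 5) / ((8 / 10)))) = 18 / 12505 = 0.00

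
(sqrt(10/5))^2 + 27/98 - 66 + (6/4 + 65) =136/49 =2.78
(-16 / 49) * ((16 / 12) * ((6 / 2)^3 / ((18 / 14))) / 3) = -64 / 21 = -3.05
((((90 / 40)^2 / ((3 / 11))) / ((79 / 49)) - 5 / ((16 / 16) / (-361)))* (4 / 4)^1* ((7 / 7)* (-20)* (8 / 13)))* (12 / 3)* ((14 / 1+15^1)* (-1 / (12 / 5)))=256100450 / 237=1080592.62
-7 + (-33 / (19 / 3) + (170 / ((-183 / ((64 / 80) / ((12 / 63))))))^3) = -308803760 / 4312639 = -71.60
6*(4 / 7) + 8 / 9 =4.32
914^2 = 835396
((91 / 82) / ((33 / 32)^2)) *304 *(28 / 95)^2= 584450048 / 21208275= 27.56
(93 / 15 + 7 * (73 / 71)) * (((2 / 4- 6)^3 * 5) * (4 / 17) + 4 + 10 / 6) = -46102286 / 18105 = -2546.38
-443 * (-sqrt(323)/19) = 443 * sqrt(323)/19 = 419.04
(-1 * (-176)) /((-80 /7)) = -77 /5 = -15.40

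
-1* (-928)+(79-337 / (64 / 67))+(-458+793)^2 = 112879.20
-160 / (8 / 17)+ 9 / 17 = -5771 / 17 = -339.47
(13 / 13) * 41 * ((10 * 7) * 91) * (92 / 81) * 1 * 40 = 961105600 / 81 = 11865501.23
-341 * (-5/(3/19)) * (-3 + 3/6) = -161975/6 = -26995.83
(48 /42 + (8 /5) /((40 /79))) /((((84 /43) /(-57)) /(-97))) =59674497 /4900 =12178.47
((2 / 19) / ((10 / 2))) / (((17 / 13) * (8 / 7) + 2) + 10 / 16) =1456 / 284905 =0.01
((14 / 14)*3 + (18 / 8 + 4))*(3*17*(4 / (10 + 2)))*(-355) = -223295 / 4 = -55823.75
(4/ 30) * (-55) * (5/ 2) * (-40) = 2200/ 3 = 733.33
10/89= 0.11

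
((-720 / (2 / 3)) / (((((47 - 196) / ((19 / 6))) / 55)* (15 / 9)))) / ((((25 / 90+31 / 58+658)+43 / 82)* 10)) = 241542972 / 2102557327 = 0.11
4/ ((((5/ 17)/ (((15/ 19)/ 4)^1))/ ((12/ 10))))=306/ 95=3.22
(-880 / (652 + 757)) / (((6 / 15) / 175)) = -385000 / 1409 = -273.24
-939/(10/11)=-10329/10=-1032.90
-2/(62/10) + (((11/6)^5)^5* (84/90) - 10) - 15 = 23511144513831991471960313267/6610041966958655569920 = 3556882.79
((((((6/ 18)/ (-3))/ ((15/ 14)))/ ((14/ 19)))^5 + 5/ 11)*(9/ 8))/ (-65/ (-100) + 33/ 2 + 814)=112087217393/ 182204214699375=0.00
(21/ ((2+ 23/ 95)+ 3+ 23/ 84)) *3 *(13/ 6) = 1089270/ 44017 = 24.75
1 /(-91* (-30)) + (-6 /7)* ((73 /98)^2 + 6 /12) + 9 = 26534168 /3277365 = 8.10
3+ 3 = 6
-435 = -435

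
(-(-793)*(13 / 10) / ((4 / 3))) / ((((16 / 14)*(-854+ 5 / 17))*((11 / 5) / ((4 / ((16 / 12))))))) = -11040939 / 10217152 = -1.08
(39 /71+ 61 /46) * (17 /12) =104125 /39192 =2.66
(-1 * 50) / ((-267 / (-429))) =-7150 / 89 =-80.34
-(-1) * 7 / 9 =7 / 9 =0.78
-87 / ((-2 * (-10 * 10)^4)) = 87 / 200000000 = 0.00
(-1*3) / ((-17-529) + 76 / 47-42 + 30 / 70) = 987 / 192779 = 0.01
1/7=0.14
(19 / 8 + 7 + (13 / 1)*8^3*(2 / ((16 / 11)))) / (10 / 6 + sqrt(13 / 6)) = 1099365 / 44-219873*sqrt(78) / 88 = 2918.91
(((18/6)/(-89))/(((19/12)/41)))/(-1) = 1476/1691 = 0.87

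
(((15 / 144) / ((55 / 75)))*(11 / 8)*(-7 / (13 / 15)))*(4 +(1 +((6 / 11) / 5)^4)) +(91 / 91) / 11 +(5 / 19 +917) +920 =4234206783461 / 2314449280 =1829.47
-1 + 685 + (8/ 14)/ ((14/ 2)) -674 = 494/ 49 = 10.08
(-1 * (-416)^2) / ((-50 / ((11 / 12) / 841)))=237952 / 63075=3.77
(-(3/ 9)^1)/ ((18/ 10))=-5/ 27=-0.19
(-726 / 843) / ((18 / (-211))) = 10.10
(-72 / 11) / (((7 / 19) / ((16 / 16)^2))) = -17.77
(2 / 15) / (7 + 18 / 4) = 4 / 345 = 0.01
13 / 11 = 1.18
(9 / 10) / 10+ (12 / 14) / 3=263 / 700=0.38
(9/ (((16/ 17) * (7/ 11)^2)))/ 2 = 18513/ 1568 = 11.81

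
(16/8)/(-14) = -1/7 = -0.14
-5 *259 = -1295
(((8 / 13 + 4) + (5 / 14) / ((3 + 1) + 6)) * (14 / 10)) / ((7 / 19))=17.67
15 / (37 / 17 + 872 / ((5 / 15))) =255 / 44509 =0.01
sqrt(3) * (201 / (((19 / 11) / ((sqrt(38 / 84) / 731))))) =2211 * sqrt(266) / 194446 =0.19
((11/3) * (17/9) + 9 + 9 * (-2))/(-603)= 56/16281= 0.00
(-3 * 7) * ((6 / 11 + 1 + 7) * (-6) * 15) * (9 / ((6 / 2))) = 532980 / 11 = 48452.73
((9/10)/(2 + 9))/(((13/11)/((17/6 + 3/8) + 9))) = 0.85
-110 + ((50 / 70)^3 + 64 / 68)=-633797 / 5831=-108.69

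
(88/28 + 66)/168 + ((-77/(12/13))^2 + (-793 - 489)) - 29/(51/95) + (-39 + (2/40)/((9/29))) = 3348995873/599760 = 5583.89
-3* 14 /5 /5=-42 /25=-1.68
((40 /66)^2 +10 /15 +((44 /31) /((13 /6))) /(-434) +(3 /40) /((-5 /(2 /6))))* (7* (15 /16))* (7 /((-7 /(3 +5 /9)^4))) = -160317288128512 /148769329995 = -1077.62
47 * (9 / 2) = 423 / 2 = 211.50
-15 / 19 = -0.79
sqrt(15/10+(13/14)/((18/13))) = sqrt(3829)/42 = 1.47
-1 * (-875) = 875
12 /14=6 /7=0.86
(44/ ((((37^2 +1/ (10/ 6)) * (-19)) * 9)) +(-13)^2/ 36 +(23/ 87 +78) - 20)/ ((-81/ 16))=-534506633/ 42979653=-12.44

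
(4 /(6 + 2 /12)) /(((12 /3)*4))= 3 /74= 0.04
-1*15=-15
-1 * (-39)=39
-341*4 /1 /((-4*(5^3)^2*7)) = 341 /109375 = 0.00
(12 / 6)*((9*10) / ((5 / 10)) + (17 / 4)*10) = 445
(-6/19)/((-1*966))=1/3059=0.00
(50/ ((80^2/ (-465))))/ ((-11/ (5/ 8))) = 2325/ 11264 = 0.21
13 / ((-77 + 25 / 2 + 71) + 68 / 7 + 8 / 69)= 12558 / 15775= 0.80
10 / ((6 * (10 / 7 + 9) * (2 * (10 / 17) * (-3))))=-119 / 2628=-0.05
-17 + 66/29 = -427/29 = -14.72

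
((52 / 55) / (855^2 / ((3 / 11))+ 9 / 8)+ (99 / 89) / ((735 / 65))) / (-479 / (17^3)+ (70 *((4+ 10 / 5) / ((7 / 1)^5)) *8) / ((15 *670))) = -36926720671336069 / 36590480246649087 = -1.01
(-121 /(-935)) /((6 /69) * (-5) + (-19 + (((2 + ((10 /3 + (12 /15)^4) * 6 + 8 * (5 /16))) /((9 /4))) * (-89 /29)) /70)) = -26263125 /4050742048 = -0.01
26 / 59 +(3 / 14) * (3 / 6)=905 / 1652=0.55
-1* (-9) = 9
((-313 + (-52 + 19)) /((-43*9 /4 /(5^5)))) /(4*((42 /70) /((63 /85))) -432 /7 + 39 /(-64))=-1937600000 /10244019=-189.14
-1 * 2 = -2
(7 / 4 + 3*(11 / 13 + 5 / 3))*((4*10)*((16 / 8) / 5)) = 1932 / 13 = 148.62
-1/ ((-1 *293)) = 1/ 293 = 0.00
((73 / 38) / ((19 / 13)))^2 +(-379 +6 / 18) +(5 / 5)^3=-587912969 / 1563852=-375.94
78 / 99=0.79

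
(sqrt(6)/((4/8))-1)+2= 1+2*sqrt(6)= 5.90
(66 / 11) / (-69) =-2 / 23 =-0.09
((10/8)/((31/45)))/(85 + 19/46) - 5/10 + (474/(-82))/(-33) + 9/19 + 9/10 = 11168529799/10436956310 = 1.07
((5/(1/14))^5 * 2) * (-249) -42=-836988600042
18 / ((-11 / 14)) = -252 / 11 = -22.91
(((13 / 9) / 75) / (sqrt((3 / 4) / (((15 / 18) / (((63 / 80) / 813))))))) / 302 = 26 * sqrt(11382) / 1284255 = 0.00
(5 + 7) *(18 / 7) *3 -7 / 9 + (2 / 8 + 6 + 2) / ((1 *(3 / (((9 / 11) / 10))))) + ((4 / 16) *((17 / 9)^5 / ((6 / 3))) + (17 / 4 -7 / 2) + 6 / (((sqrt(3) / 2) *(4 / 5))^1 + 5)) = 245772350449 / 2533792590 -60 *sqrt(3) / 613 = 96.83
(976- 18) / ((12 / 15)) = 2395 / 2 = 1197.50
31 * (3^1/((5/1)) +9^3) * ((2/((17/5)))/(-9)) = -75392/51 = -1478.27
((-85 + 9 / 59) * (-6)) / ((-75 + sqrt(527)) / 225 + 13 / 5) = 202743000 / 900871 - 6758100 * sqrt(527) / 15314807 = 214.92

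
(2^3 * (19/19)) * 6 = 48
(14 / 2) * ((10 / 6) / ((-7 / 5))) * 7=-58.33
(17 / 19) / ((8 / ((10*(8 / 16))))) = 85 / 152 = 0.56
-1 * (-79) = 79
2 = 2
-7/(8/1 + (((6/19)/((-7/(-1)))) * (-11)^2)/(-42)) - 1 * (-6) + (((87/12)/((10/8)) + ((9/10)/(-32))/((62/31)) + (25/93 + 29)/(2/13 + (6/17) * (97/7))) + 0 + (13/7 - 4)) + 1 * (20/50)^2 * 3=447750688108177/29779296086400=15.04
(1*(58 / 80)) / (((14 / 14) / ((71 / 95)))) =2059 / 3800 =0.54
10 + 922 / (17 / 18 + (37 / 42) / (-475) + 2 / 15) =27912820 / 32197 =866.94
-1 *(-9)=9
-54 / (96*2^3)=-9 / 128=-0.07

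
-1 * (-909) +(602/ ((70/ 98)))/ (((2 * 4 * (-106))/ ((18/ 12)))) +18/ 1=3924159/ 4240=925.51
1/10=0.10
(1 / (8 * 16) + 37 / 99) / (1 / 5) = 24175 / 12672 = 1.91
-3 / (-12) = 1 / 4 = 0.25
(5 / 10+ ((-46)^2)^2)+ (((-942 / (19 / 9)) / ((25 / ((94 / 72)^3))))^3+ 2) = 305164076473563057706069 / 69122916864000000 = 4414803.23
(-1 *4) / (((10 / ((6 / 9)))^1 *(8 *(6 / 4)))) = -1 / 45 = -0.02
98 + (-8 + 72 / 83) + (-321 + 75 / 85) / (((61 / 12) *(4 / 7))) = -1664352 / 86071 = -19.34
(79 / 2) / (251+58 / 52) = 0.16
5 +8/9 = 53/9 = 5.89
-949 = -949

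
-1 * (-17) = 17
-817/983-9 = -9664/983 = -9.83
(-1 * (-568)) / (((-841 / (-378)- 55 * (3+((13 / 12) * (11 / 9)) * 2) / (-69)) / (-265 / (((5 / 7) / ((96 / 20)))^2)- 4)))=-11084058359136 / 10965875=-1010777.38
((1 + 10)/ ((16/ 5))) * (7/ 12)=385/ 192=2.01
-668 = -668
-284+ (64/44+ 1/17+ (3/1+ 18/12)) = -103967/374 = -277.99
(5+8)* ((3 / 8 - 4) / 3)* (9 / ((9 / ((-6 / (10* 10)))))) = 0.94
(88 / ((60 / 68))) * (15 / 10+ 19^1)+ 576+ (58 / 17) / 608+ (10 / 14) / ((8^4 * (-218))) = 79359492367199 / 30283653120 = 2620.54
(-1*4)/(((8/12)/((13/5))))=-78/5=-15.60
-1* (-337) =337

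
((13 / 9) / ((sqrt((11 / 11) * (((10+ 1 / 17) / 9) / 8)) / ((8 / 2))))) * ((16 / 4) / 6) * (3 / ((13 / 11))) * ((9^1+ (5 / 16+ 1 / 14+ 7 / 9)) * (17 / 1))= 1915441 * sqrt(646) / 10773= 4519.06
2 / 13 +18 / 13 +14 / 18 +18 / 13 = 433 / 117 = 3.70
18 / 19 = 0.95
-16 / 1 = -16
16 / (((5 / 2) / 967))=30944 / 5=6188.80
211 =211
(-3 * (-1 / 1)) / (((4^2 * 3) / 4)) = 0.25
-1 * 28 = -28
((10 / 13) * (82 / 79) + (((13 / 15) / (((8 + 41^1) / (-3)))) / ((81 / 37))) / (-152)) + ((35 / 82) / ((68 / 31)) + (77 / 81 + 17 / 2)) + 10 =1839282136856 / 89967711015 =20.44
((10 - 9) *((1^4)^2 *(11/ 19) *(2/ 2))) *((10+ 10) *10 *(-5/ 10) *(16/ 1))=-17600/ 19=-926.32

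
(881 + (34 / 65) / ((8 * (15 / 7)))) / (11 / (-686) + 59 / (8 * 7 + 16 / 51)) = 846202143206 / 990883725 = 853.99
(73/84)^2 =5329/7056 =0.76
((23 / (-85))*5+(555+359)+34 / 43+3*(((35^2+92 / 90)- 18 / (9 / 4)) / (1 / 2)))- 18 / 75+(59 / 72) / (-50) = 21635211767 / 2631600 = 8221.31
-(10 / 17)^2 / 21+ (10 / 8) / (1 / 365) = 11075525 / 24276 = 456.23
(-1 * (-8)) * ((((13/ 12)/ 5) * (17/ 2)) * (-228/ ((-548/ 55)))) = 46189/ 137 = 337.15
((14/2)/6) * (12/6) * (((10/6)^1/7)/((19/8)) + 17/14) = 1049/342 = 3.07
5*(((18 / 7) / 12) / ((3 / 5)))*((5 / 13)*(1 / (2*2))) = 125 / 728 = 0.17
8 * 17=136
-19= -19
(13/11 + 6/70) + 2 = 1258/385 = 3.27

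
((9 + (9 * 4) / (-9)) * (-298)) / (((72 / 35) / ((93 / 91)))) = -115475 / 156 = -740.22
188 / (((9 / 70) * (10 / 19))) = 25004 / 9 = 2778.22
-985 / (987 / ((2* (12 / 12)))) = -1970 / 987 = -2.00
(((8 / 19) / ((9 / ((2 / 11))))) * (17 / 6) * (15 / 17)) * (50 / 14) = 1000 / 13167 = 0.08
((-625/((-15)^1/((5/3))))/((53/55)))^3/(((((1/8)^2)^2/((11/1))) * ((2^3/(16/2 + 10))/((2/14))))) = 457531250000000000/84413259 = 5420134886.63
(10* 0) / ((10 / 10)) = 0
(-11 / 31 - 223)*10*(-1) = 69240 / 31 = 2233.55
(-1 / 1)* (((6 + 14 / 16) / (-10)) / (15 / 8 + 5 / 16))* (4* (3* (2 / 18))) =44 / 105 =0.42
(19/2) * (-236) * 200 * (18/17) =-8071200/17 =-474776.47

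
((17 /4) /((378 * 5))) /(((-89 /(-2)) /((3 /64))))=17 /7176960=0.00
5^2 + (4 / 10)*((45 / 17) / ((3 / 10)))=485 / 17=28.53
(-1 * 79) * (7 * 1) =-553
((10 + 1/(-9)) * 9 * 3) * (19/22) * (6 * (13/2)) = 197847/22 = 8993.05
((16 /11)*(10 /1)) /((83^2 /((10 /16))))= 100 /75779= 0.00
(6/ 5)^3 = 216/ 125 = 1.73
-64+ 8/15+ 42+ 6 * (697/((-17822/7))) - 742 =-14609761/19095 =-765.11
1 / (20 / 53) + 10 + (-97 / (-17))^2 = 261297 / 5780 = 45.21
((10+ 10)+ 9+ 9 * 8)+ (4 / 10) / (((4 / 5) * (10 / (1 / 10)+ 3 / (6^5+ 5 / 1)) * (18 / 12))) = 235772990 / 2334309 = 101.00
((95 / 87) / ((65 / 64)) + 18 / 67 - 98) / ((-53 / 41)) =300296956 / 4016181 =74.77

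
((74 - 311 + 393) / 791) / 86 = 78 / 34013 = 0.00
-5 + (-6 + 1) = -10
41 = 41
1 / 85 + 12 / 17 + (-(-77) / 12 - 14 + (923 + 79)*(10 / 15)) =674357 / 1020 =661.13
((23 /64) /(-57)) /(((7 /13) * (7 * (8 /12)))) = -299 /119168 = -0.00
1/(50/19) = 19/50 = 0.38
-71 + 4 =-67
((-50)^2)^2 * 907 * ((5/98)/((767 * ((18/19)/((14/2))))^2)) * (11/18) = 7034564453125/428862681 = 16402.84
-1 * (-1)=1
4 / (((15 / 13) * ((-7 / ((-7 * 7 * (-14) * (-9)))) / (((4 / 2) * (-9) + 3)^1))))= -45864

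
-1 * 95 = -95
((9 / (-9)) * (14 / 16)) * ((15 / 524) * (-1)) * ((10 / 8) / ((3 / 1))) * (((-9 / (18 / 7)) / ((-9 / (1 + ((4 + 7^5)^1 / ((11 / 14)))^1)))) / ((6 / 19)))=1826040125 / 6640128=275.00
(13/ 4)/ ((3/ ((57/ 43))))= 247/ 172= 1.44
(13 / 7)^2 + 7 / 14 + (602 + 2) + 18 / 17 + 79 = 1146221 / 1666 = 688.01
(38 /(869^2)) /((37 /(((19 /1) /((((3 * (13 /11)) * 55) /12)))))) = 0.00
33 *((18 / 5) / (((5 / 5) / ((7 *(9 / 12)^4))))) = 168399 / 640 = 263.12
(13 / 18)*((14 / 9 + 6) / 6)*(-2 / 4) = -221 / 486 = -0.45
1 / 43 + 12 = 12.02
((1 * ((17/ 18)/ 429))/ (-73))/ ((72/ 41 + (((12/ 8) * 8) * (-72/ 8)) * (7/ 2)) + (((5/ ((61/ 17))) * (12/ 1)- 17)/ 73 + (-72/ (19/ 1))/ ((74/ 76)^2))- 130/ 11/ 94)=2735671331/ 34504402364592264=0.00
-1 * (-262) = 262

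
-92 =-92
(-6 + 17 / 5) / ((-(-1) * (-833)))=13 / 4165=0.00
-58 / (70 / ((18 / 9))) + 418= 14572 / 35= 416.34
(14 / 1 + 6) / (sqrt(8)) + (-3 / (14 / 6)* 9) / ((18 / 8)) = -36 / 7 + 5* sqrt(2) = 1.93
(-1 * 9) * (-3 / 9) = 3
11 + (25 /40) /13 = 1149 /104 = 11.05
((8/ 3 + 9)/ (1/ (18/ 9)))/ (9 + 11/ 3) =35/ 19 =1.84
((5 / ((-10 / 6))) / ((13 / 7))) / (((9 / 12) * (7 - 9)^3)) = 7 / 26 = 0.27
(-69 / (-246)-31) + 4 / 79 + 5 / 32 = -3162573 / 103648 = -30.51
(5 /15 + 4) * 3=13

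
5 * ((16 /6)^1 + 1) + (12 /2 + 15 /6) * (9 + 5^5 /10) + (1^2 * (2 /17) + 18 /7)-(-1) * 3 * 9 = 3970943 /1428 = 2780.77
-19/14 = -1.36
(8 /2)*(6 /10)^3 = 108 /125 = 0.86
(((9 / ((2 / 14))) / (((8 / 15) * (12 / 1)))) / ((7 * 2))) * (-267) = -12015 / 64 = -187.73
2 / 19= 0.11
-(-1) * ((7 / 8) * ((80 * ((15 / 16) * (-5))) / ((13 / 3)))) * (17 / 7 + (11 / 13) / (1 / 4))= -595125 / 1352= -440.18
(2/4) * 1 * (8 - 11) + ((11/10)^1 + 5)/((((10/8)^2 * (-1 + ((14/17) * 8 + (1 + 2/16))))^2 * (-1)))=-8103542911/5209806250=-1.56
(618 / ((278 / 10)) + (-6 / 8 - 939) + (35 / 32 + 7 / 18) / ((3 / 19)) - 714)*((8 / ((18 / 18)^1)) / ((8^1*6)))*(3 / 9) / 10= -9.01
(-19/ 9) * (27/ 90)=-19/ 30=-0.63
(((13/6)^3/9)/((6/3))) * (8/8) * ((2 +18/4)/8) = 28561/62208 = 0.46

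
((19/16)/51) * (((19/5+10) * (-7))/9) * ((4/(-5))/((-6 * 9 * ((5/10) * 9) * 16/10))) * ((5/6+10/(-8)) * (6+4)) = 15295/7138368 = 0.00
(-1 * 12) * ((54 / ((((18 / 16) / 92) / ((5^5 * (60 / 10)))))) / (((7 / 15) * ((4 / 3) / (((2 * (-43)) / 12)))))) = 80109000000 / 7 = 11444142857.14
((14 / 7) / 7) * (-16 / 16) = -2 / 7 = -0.29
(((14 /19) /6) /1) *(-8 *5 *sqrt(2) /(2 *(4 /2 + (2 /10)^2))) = -3500 *sqrt(2) /2907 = -1.70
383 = 383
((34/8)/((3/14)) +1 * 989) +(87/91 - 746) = 144029/546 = 263.79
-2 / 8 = -1 / 4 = -0.25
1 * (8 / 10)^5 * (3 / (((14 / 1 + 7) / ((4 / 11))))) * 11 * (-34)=-139264 / 21875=-6.37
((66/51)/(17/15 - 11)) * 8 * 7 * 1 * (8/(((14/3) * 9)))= -880/629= -1.40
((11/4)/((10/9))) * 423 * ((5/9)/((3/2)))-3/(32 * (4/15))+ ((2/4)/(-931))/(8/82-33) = 62277258077/160757632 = 387.40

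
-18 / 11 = -1.64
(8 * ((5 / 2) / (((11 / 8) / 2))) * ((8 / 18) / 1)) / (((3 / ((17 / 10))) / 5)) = 10880 / 297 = 36.63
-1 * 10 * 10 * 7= -700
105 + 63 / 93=3276 / 31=105.68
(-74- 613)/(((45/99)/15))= -22671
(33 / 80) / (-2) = -33 / 160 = -0.21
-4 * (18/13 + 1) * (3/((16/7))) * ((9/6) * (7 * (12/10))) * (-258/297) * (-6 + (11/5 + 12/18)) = -3069899/7150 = -429.36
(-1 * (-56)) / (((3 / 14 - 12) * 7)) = -112 / 165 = -0.68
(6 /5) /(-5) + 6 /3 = 44 /25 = 1.76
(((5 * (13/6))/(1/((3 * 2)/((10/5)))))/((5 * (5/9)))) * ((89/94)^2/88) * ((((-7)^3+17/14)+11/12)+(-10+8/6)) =-9070170759/217719040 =-41.66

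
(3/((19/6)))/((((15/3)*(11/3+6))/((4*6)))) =0.47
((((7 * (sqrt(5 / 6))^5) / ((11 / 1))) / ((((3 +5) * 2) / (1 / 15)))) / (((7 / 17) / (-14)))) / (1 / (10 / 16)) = -2975 * sqrt(30) / 456192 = -0.04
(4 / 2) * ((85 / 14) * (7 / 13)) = 85 / 13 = 6.54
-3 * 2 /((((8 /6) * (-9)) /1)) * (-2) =-1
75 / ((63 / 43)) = 1075 / 21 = 51.19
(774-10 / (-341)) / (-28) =-65986 / 2387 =-27.64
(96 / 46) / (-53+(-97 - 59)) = -48 / 4807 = -0.01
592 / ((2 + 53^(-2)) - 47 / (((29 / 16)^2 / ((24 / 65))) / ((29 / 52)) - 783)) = 1959233499824 / 6822997605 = 287.15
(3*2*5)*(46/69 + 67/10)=221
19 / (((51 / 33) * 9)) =209 / 153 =1.37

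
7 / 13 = 0.54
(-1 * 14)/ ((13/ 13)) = -14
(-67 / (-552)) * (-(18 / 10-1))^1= -67 / 690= -0.10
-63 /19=-3.32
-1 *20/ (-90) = 2/ 9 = 0.22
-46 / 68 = -23 / 34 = -0.68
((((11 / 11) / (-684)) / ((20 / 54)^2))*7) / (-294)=27 / 106400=0.00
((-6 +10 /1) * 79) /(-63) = -316 /63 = -5.02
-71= -71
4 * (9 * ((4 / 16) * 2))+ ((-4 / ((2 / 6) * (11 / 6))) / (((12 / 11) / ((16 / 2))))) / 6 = 10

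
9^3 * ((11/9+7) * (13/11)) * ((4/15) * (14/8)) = 181818/55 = 3305.78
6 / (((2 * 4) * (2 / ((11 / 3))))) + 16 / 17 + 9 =1539 / 136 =11.32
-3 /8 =-0.38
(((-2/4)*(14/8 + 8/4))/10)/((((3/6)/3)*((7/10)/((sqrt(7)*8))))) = -90*sqrt(7)/7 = -34.02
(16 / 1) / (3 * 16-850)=-8 / 401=-0.02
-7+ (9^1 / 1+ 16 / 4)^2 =162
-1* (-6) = 6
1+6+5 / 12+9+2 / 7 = 1403 / 84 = 16.70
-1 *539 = -539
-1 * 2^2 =-4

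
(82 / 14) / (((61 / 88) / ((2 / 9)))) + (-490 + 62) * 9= -14796020 / 3843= -3850.12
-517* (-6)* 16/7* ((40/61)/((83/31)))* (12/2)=369262080/35441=10419.06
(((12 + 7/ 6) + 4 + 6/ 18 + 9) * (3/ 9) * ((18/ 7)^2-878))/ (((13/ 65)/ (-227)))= 1284249095/ 147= 8736388.40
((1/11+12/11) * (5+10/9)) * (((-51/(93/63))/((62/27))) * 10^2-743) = -140391745/8649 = -16232.14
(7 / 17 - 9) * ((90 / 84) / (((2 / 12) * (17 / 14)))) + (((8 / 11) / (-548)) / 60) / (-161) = -45.47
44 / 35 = 1.26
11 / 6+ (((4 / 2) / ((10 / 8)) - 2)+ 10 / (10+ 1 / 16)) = 11723 / 4830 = 2.43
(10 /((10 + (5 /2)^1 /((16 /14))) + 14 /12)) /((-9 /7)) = -1120 /1923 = -0.58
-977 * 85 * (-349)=28982705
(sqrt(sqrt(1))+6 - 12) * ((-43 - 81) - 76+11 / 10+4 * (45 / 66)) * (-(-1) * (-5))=-107895 / 22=-4904.32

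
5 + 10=15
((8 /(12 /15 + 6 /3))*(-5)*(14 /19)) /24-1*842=-48019 /57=-842.44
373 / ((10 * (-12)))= -373 / 120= -3.11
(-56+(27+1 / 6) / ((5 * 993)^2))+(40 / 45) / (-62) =-256832891147 / 4585127850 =-56.01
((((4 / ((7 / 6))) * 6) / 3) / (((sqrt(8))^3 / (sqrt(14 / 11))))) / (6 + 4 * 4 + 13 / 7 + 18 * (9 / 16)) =24 * sqrt(77) / 20933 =0.01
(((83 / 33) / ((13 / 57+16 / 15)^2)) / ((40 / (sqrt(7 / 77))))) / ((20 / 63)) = 209741 *sqrt(11) / 19526496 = 0.04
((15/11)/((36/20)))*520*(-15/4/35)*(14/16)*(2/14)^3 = -1625/15092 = -0.11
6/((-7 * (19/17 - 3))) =51/112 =0.46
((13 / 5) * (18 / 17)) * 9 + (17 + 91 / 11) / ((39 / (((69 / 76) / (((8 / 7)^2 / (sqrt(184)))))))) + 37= 156653 * sqrt(46) / 173888 + 5251 / 85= 67.89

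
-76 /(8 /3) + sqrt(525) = -57 /2 + 5 * sqrt(21) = -5.59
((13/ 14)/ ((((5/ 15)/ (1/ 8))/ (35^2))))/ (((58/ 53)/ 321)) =116113725/ 928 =125122.55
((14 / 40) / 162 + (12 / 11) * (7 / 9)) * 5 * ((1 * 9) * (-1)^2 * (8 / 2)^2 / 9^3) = 60634 / 72171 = 0.84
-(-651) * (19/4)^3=4465209/64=69768.89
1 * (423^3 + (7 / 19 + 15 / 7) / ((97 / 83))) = 976437588989 / 12901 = 75686969.15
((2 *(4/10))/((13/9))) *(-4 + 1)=-108/65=-1.66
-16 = -16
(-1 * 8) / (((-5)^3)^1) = 8 / 125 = 0.06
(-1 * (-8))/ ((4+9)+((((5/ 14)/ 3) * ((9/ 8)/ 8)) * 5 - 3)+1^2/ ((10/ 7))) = 35840/ 48311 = 0.74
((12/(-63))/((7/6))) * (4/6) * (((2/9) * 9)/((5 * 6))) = -16/2205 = -0.01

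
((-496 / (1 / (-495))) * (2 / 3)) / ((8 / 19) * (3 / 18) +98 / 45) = 2257200 / 31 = 72812.90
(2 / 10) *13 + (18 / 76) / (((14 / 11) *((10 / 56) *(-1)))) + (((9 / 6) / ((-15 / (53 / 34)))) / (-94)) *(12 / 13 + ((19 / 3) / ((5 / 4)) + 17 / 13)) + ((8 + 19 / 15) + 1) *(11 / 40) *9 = 3194749919 / 118411800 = 26.98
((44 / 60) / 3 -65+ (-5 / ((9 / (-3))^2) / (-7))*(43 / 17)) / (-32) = 345691 / 171360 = 2.02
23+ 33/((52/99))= 4463/52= 85.83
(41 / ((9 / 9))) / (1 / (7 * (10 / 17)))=2870 / 17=168.82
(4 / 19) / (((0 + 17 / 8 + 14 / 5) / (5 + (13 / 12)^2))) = 8890 / 33687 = 0.26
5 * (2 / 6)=1.67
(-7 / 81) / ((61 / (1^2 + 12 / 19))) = -217 / 93879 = -0.00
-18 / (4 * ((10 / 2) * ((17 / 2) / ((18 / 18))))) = -0.11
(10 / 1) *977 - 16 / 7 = 68374 / 7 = 9767.71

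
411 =411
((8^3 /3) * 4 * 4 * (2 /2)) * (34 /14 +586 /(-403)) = 2660.97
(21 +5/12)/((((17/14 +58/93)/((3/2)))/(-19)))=-3178833/9572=-332.10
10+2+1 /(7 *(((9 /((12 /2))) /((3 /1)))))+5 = 121 /7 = 17.29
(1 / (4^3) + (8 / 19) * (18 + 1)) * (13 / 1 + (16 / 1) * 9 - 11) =37449 / 32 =1170.28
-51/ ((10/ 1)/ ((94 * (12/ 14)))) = -14382/ 35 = -410.91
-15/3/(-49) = 5/49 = 0.10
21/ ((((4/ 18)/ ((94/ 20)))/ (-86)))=-38196.90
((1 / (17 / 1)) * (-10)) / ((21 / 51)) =-10 / 7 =-1.43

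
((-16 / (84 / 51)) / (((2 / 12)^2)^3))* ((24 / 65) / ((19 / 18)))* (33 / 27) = -1675137024 / 8645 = -193769.46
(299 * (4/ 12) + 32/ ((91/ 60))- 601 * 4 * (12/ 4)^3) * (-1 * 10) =176869150/ 273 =647872.34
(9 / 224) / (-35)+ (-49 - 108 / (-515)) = -39400063 / 807520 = -48.79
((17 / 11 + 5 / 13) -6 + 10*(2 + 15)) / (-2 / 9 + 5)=34.73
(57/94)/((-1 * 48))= -19/1504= -0.01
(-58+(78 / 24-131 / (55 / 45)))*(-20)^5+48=5700000528 / 11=518181866.18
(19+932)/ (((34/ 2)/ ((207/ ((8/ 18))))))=1771713/ 68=26054.60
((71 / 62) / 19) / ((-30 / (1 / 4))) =-0.00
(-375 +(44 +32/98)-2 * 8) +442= 95.33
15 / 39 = 5 / 13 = 0.38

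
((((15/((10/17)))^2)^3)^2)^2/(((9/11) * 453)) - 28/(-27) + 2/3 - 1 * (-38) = 1054573639883248772659563832809806589611563/68400709632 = 15417583319777227960610110000000.00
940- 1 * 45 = 895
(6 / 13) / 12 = 1 / 26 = 0.04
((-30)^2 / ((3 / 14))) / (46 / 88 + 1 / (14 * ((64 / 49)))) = 1971200 / 271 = 7273.80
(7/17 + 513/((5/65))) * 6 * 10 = 6802800/17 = 400164.71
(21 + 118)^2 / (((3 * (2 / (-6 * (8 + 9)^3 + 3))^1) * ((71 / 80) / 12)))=-91117836000 / 71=-1283349802.82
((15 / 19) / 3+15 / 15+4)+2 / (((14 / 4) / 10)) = 1460 / 133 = 10.98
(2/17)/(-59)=-2/1003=-0.00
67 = 67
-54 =-54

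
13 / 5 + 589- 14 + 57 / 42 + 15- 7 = 41087 / 70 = 586.96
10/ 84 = 0.12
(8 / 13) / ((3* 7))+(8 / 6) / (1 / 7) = 852 / 91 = 9.36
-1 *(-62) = 62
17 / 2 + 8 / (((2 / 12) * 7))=215 / 14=15.36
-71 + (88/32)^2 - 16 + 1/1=-1255/16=-78.44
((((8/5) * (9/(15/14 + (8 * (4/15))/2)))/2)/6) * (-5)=-1260/449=-2.81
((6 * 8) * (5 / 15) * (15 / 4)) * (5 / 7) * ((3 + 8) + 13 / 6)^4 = 973752025 / 756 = 1288031.78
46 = 46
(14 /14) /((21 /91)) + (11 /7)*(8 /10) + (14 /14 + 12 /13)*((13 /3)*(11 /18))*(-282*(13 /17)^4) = -12773201894 /26309115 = -485.50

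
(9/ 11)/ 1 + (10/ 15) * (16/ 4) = 115/ 33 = 3.48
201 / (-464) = -201 / 464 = -0.43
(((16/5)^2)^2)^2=4294967296/390625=10995.12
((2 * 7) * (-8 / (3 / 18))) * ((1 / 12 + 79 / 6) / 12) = -742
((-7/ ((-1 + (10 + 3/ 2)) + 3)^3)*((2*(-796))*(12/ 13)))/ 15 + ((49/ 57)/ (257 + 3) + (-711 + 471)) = -23308741103/ 97234020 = -239.72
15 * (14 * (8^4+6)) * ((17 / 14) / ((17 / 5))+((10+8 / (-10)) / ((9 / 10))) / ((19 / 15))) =7259460.53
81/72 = 9/8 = 1.12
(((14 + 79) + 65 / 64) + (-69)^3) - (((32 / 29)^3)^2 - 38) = -12500951176174503 / 38068692544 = -328378.79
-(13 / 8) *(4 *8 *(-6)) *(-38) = -11856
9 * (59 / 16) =531 / 16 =33.19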